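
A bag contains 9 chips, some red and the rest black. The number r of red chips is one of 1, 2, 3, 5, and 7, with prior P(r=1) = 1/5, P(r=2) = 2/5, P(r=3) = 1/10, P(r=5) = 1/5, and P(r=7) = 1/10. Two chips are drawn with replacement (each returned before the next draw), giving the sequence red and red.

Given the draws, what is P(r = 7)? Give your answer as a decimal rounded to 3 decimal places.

0.389

The likelihood of the observed sequence under each hypothesis: P(data | r = 1) = (1/9)(1/9) = 1/81; P(data | r = 2) = (2/9)(2/9) = 4/81; P(data | r = 3) = (3/9)(3/9) = 1/9; P(data | r = 5) = (5/9)(5/9) = 25/81; P(data | r = 7) = (7/9)(7/9) = 49/81.
Weighting by the prior gives 1/5 · 1/81 = 1/405, 2/5 · 4/81 = 8/405, 1/10 · 1/9 = 1/90, 1/5 · 25/81 = 5/81, 1/10 · 49/81 = 49/810; these sum to 7/45.
Therefore the posterior P(r = 7 | data) = (49/810) / (7/45) = 7/18.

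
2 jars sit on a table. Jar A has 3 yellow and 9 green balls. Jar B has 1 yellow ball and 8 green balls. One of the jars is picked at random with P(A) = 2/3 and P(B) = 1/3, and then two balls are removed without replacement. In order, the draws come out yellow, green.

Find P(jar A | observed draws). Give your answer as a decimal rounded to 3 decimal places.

For each hypothesis, P(data | H) works out to: P(data | jar A) = (3/12)(9/11) = 9/44; P(data | jar B) = (1/9)(8/8) = 1/9.
The prior-weighted likelihoods are 2/3 · 9/44 = 3/22, 1/3 · 1/9 = 1/27; these sum to 103/594.
Hence P(jar A | data) = (3/22) / (103/594) = 81/103.

0.786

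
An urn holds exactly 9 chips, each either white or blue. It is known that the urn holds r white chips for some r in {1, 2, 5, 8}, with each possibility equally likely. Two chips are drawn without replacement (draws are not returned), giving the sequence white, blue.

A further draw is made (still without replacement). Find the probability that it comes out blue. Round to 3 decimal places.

0.571

Compute the likelihood of the observed sequence for each case: P(data | r = 1) = (1/9)(8/8) = 1/9; P(data | r = 2) = (2/9)(7/8) = 7/36; P(data | r = 5) = (5/9)(4/8) = 5/18; P(data | r = 8) = (8/9)(1/8) = 1/9.
Multiplying each by its prior: 1/4 · 1/9 = 1/36, 1/4 · 7/36 = 7/144, 1/4 · 5/18 = 5/72, 1/4 · 1/9 = 1/36; with total 25/144.
Normalising, the posterior is P(r = 1 | data) = 4/25, P(r = 2 | data) = 7/25, P(r = 5 | data) = 2/5, P(r = 8 | data) = 4/25.
The predictive probability is P(blue next | data) = (1)(4/25) + (6/7)(7/25) + (3/7)(2/5) + (0)(4/25) = 4/7.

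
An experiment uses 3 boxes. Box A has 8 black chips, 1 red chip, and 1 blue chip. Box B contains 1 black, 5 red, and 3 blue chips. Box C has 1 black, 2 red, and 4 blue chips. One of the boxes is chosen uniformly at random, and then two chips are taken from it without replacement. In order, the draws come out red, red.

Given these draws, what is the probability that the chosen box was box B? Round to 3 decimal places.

0.854

Compute the likelihood of the observed sequence for each case: P(data | box A) = (1/10)(0/9) = 0; P(data | box B) = (5/9)(4/8) = 5/18; P(data | box C) = (2/7)(1/6) = 1/21.
Weighting by the prior gives 1/3 · 0 = 0, 1/3 · 5/18 = 5/54, 1/3 · 1/21 = 1/63; with total 41/378.
Hence P(box B | data) = (5/54) / (41/378) = 35/41.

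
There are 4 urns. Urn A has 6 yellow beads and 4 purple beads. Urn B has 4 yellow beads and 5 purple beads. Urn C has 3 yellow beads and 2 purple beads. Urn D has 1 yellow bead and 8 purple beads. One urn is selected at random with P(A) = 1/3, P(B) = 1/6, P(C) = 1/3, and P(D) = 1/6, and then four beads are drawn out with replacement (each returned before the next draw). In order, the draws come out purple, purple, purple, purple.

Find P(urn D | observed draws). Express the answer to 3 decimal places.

Under each hypothesis, the probability of the observed sequence is: P(data | urn A) = (4/10)(4/10)(4/10)(4/10) = 0.0256; P(data | urn B) = (5/9)(5/9)(5/9)(5/9) = 0.09526; P(data | urn C) = (2/5)(2/5)(2/5)(2/5) = 0.0256; P(data | urn D) = (8/9)(8/9)(8/9)(8/9) = 0.6243.
The prior-weighted likelihoods are 1/3 · 0.0256 = 0.0085333, 1/6 · 0.09526 = 0.015877, 1/3 · 0.0256 = 0.0085333, 1/6 · 0.6243 = 0.10405; summing to 0.13699.
By Bayes' rule, P(urn D | data) = (0.10405) / (0.13699) = 0.75952.

0.760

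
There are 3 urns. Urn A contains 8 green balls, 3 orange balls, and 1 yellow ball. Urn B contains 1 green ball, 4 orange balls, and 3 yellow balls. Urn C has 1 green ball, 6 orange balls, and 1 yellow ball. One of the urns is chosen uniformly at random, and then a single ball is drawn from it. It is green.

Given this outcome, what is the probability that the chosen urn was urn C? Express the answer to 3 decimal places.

0.136

Compute the likelihood of this draw for each case: P(data | urn A) = (8/12) = 2/3; P(data | urn B) = (1/8) = 1/8; P(data | urn C) = (1/8) = 1/8.
The prior-weighted likelihoods are 1/3 · 2/3 = 2/9, 1/3 · 1/8 = 1/24, 1/3 · 1/8 = 1/24; summing to 11/36.
By Bayes' rule, P(urn C | data) = (1/24) / (11/36) = 3/22.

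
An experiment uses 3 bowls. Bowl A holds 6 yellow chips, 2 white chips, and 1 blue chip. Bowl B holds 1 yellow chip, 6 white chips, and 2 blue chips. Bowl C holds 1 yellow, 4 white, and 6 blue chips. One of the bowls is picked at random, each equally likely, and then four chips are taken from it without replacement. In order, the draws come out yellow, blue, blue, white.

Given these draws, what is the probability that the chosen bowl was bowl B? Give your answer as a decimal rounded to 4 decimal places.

0.2075

Compute the likelihood of the observed sequence for each case: P(data | bowl A) = (6/9)(1/8)(0/7) = 0; P(data | bowl B) = (1/9)(2/8)(1/7)(6/6) = 0.0039683; P(data | bowl C) = (1/11)(6/10)(5/9)(4/8) = 0.015152.
The prior-weighted likelihoods are 1/3 · 0 = 0, 1/3 · 0.0039683 = 0.0013228, 1/3 · 0.015152 = 0.0050505; with total 0.0063733.
Hence P(bowl B | data) = (0.0013228) / (0.0063733) = 0.20755.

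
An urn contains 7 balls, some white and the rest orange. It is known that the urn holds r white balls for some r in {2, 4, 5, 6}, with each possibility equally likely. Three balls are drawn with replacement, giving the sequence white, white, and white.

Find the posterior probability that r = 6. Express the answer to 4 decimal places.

Compute the likelihood of the observed sequence for each case: P(data | r = 2) = (2/7)(2/7)(2/7) = 0.023324; P(data | r = 4) = (4/7)(4/7)(4/7) = 0.18659; P(data | r = 5) = (5/7)(5/7)(5/7) = 0.36443; P(data | r = 6) = (6/7)(6/7)(6/7) = 0.62974.
Weighting by the prior gives 1/4 · 0.023324 = 0.0058309, 1/4 · 0.18659 = 0.046647, 1/4 · 0.36443 = 0.091108, 1/4 · 0.62974 = 0.15743; with total 0.30102.
So P(r = 6 | data) = (0.15743) / (0.30102) = 0.523.

0.5230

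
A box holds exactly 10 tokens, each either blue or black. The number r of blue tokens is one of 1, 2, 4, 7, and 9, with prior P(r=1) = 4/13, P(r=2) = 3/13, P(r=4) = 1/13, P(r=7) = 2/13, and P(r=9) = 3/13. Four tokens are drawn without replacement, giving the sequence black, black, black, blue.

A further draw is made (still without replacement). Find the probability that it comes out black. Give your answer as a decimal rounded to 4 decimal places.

0.8564

Under each hypothesis, the probability of the observed sequence is: P(data | r = 1) = (9/10)(8/9)(7/8)(1/7) = 0.1; P(data | r = 2) = (8/10)(7/9)(6/8)(2/7) = 0.13333; P(data | r = 4) = (6/10)(5/9)(4/8)(4/7) = 0.095238; P(data | r = 7) = (3/10)(2/9)(1/8)(7/7) = 0.0083333; P(data | r = 9) = (1/10)(0/9) = 0.
Weighting by the prior gives 4/13 · 0.1 = 0.030769, 3/13 · 0.13333 = 0.030769, 1/13 · 0.095238 = 0.007326, 2/13 · 0.0083333 = 0.0012821, 3/13 · 0 = 0; with total 0.070147.
The posterior is then P(r = 1 | data) = 0.43864, P(r = 2 | data) = 0.43864, P(r = 4 | data) = 0.10444, P(r = 7 | data) = 0.018277, P(r = 9 | data) = 0.
Averaging over the posterior, P(black next | data) = (1)(0.43864) + (5/6)(0.43864) + (1/2)(0.10444) + (0)(0.018277) = 0.8564.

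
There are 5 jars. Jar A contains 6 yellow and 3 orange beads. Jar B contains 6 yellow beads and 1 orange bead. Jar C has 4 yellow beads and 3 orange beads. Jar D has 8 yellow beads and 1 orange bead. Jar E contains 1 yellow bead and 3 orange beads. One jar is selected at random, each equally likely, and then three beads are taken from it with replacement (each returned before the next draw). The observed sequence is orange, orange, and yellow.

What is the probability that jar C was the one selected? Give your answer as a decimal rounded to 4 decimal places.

The likelihood of the observed sequence under each hypothesis: P(data | jar A) = (3/9)(3/9)(6/9) = 0.074074; P(data | jar B) = (1/7)(1/7)(6/7) = 0.017493; P(data | jar C) = (3/7)(3/7)(4/7) = 0.10496; P(data | jar D) = (1/9)(1/9)(8/9) = 0.010974; P(data | jar E) = (3/4)(3/4)(1/4) = 0.14062.
The prior-weighted likelihoods are 1/5 · 0.074074 = 0.014815, 1/5 · 0.017493 = 0.0034985, 1/5 · 0.10496 = 0.020991, 1/5 · 0.010974 = 0.0021948, 1/5 · 0.14062 = 0.028125; summing to 0.069624.
So P(jar C | data) = (0.020991) / (0.069624) = 0.30149.

0.3015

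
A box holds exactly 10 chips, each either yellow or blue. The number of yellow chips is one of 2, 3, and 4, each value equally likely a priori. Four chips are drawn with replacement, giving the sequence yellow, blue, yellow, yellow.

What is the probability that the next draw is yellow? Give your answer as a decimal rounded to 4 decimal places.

0.3502

The likelihood of the observed sequence under each hypothesis: P(data | r = 2) = (2/10)(8/10)(2/10)(2/10) = 0.0064; P(data | r = 3) = (3/10)(7/10)(3/10)(3/10) = 0.0189; P(data | r = 4) = (4/10)(6/10)(4/10)(4/10) = 0.0384.
Weighting by the prior gives 1/3 · 0.0064 = 0.0021333, 1/3 · 0.0189 = 0.0063, 1/3 · 0.0384 = 0.0128; summing to 0.021233.
Normalising, the posterior is P(r = 2 | data) = 0.10047, P(r = 3 | data) = 0.2967, P(r = 4 | data) = 0.60283.
So P(yellow next | data) = Σ P(yellow next | H) P(H | data) = (1/5)(0.10047) + (3/10)(0.2967) + (2/5)(0.60283) = 0.35024.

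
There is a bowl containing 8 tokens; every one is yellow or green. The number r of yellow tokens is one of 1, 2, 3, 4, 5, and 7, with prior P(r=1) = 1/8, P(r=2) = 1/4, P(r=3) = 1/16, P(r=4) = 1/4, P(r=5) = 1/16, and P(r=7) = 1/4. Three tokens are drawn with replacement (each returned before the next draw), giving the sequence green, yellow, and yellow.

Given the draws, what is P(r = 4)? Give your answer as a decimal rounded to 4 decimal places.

The likelihood of the observed sequence under each hypothesis: P(data | r = 1) = (7/8)(1/8)(1/8) = 0.013672; P(data | r = 2) = (6/8)(2/8)(2/8) = 0.046875; P(data | r = 3) = (5/8)(3/8)(3/8) = 0.087891; P(data | r = 4) = (4/8)(4/8)(4/8) = 0.125; P(data | r = 5) = (3/8)(5/8)(5/8) = 0.14648; P(data | r = 7) = (1/8)(7/8)(7/8) = 0.095703.
Weighting by the prior gives 1/8 · 0.013672 = 0.001709, 1/4 · 0.046875 = 0.011719, 1/16 · 0.087891 = 0.0054932, 1/4 · 0.125 = 0.03125, 1/16 · 0.14648 = 0.0091553, 1/4 · 0.095703 = 0.023926; these sum to 0.083252.
So P(r = 4 | data) = (0.03125) / (0.083252) = 0.37537.

0.3754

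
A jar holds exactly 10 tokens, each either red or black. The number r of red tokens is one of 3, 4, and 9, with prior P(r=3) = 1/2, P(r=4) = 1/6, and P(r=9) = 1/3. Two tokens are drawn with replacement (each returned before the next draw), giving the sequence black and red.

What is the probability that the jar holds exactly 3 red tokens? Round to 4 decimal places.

Compute the likelihood of the observed sequence for each case: P(data | r = 3) = (7/10)(3/10) = 21/100; P(data | r = 4) = (6/10)(4/10) = 6/25; P(data | r = 9) = (1/10)(9/10) = 9/100.
Multiplying each by its prior: 1/2 · 21/100 = 21/200, 1/6 · 6/25 = 1/25, 1/3 · 9/100 = 3/100; these sum to 7/40.
So P(r = 3 | data) = (21/200) / (7/40) = 3/5.

0.6000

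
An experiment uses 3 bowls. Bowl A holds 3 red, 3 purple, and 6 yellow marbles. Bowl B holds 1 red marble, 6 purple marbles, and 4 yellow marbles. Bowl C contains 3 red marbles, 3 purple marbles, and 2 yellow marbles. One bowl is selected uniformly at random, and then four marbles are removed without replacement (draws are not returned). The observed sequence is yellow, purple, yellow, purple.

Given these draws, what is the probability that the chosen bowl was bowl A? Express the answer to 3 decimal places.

0.224

Compute the likelihood of the observed sequence for each case: P(data | bowl A) = (6/12)(3/11)(5/10)(2/9) = 0.015152; P(data | bowl B) = (4/11)(6/10)(3/9)(5/8) = 0.045455; P(data | bowl C) = (2/8)(3/7)(1/6)(2/5) = 0.0071429.
Multiplying each by its prior: 1/3 · 0.015152 = 0.0050505, 1/3 · 0.045455 = 0.015152, 1/3 · 0.0071429 = 0.002381; with total 0.022583.
Hence P(bowl A | data) = (0.0050505) / (0.022583) = 0.22364.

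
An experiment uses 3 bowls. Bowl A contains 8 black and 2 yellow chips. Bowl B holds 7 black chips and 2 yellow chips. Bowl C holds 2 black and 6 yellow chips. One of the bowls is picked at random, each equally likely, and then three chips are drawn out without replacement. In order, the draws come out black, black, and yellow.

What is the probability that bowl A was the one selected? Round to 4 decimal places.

Under each hypothesis, the probability of the observed sequence is: P(data | bowl A) = (8/10)(7/9)(2/8) = 0.15556; P(data | bowl B) = (7/9)(6/8)(2/7) = 0.16667; P(data | bowl C) = (2/8)(1/7)(6/6) = 0.035714.
The prior-weighted likelihoods are 1/3 · 0.15556 = 0.051852, 1/3 · 0.16667 = 0.055556, 1/3 · 0.035714 = 0.011905; with total 0.11931.
Hence P(bowl A | data) = (0.051852) / (0.11931) = 0.43459.

0.4346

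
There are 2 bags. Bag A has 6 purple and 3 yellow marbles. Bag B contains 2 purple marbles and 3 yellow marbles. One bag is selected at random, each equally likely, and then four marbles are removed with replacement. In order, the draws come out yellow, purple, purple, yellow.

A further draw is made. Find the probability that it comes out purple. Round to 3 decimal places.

The likelihood of the observed sequence under each hypothesis: P(data | bag A) = (3/9)(6/9)(6/9)(3/9) = 0.049383; P(data | bag B) = (3/5)(2/5)(2/5)(3/5) = 0.0576.
Multiplying each by its prior: 1/2 · 0.049383 = 0.024691, 1/2 · 0.0576 = 0.0288; these sum to 0.053491.
The posterior is then P(bag A | data) = 0.4616, P(bag B | data) = 0.5384.
So P(purple next | data) = Σ P(purple next | H) P(H | data) = (2/3)(0.4616) + (2/5)(0.5384) = 0.52309.

0.523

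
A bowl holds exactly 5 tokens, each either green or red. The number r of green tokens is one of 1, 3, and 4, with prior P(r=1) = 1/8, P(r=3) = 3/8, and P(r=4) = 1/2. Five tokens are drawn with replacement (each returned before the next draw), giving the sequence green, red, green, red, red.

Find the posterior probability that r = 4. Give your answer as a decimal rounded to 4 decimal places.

0.1860

Compute the likelihood of the observed sequence for each case: P(data | r = 1) = (1/5)(4/5)(1/5)(4/5)(4/5) = 0.02048; P(data | r = 3) = (3/5)(2/5)(3/5)(2/5)(2/5) = 0.02304; P(data | r = 4) = (4/5)(1/5)(4/5)(1/5)(1/5) = 0.00512.
Multiplying each by its prior: 1/8 · 0.02048 = 0.00256, 3/8 · 0.02304 = 0.00864, 1/2 · 0.00512 = 0.00256; summing to 0.01376.
By Bayes' rule, P(r = 4 | data) = (0.00256) / (0.01376) = 0.18605.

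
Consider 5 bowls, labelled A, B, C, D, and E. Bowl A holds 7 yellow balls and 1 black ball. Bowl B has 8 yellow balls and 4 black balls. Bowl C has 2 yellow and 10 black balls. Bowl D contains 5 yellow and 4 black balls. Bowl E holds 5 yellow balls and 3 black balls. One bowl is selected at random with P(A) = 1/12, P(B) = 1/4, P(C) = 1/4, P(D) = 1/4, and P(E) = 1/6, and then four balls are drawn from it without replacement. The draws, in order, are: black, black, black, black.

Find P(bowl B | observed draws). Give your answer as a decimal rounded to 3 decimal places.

0.005

For each hypothesis, P(data | H) works out to: P(data | bowl A) = (1/8)(0/7) = 0; P(data | bowl B) = (4/12)(3/11)(2/10)(1/9) = 0.0020202; P(data | bowl C) = (10/12)(9/11)(8/10)(7/9) = 0.42424; P(data | bowl D) = (4/9)(3/8)(2/7)(1/6) = 0.0079365; P(data | bowl E) = (3/8)(2/7)(1/6)(0/5) = 0.
Multiplying each by its prior: 1/12 · 0 = 0, 1/4 · 0.0020202 = 0.00050505, 1/4 · 0.42424 = 0.10606, 1/4 · 0.0079365 = 0.0019841, 1/6 · 0 = 0; summing to 0.10855.
So P(bowl B | data) = (0.00050505) / (0.10855) = 0.0046527.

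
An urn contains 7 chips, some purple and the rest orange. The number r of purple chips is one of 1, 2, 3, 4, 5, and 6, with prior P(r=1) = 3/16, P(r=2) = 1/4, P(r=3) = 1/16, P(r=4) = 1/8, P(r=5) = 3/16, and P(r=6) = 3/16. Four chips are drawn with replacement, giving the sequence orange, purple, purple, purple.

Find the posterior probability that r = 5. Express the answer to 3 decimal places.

For each hypothesis, P(data | H) works out to: P(data | r = 1) = (6/7)(1/7)(1/7)(1/7) = 0.002499; P(data | r = 2) = (5/7)(2/7)(2/7)(2/7) = 0.01666; P(data | r = 3) = (4/7)(3/7)(3/7)(3/7) = 0.044981; P(data | r = 4) = (3/7)(4/7)(4/7)(4/7) = 0.079967; P(data | r = 5) = (2/7)(5/7)(5/7)(5/7) = 0.10412; P(data | r = 6) = (1/7)(6/7)(6/7)(6/7) = 0.089963.
The prior-weighted likelihoods are 3/16 · 0.002499 = 0.00046855, 1/4 · 0.01666 = 0.0041649, 1/16 · 0.044981 = 0.0028113, 1/8 · 0.079967 = 0.0099958, 3/16 · 0.10412 = 0.019523, 3/16 · 0.089963 = 0.016868; these sum to 0.053832.
So P(r = 5 | data) = (0.019523) / (0.053832) = 0.36267.

0.363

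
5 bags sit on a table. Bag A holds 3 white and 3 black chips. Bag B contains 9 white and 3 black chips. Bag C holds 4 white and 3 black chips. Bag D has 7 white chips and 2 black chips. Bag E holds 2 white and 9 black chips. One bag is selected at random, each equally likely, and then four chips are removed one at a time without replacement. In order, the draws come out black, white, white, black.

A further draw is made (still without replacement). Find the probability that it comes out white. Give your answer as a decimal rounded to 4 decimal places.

The likelihood of the observed sequence under each hypothesis: P(data | bag A) = (3/6)(3/5)(2/4)(2/3) = 0.1; P(data | bag B) = (3/12)(9/11)(8/10)(2/9) = 0.036364; P(data | bag C) = (3/7)(4/6)(3/5)(2/4) = 0.085714; P(data | bag D) = (2/9)(7/8)(6/7)(1/6) = 0.027778; P(data | bag E) = (9/11)(2/10)(1/9)(8/8) = 0.018182.
The prior-weighted likelihoods are 1/5 · 0.1 = 0.02, 1/5 · 0.036364 = 0.0072727, 1/5 · 0.085714 = 0.017143, 1/5 · 0.027778 = 0.0055556, 1/5 · 0.018182 = 0.0036364; these sum to 0.053608.
The posterior is then P(bag A | data) = 0.37308, P(bag B | data) = 0.13567, P(bag C | data) = 0.31978, P(bag D | data) = 0.10363, P(bag E | data) = 0.067833.
The predictive probability is P(white next | data) = (1/2)(0.37308) + (7/8)(0.13567) + (2/3)(0.31978) + (1)(0.10363) + (0)(0.067833) = 0.62207.

0.6221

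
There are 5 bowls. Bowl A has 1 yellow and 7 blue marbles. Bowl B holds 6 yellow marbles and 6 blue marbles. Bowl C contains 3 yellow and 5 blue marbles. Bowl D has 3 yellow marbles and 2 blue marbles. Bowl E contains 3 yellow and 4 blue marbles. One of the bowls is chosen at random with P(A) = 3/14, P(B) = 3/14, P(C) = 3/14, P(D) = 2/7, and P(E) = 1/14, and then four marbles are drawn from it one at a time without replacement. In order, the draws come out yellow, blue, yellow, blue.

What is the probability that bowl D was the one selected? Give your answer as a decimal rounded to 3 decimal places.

0.431

For each hypothesis, P(data | H) works out to: P(data | bowl A) = (1/8)(7/7)(0/6) = 0; P(data | bowl B) = (6/12)(6/11)(5/10)(5/9) = 5/66; P(data | bowl C) = (3/8)(5/7)(2/6)(4/5) = 1/14; P(data | bowl D) = (3/5)(2/4)(2/3)(1/2) = 1/10; P(data | bowl E) = (3/7)(4/6)(2/5)(3/4) = 3/35.
Weighting by the prior gives 3/14 · 0 = 0, 3/14 · 5/66 = 5/308, 3/14 · 1/14 = 3/196, 2/7 · 1/10 = 1/35, 1/14 · 3/35 = 3/490; with total 51/770.
Hence P(bowl D | data) = (1/35) / (51/770) = 22/51.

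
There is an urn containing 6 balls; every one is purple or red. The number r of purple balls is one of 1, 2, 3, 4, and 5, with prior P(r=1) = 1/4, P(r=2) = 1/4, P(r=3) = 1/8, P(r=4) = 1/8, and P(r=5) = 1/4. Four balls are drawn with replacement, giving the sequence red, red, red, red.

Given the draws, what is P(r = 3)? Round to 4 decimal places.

Under each hypothesis, the probability of the observed sequence is: P(data | r = 1) = (5/6)(5/6)(5/6)(5/6) = 0.48225; P(data | r = 2) = (4/6)(4/6)(4/6)(4/6) = 0.19753; P(data | r = 3) = (3/6)(3/6)(3/6)(3/6) = 0.0625; P(data | r = 4) = (2/6)(2/6)(2/6)(2/6) = 0.012346; P(data | r = 5) = (1/6)(1/6)(1/6)(1/6) = 0.0007716.
Weighting by the prior gives 1/4 · 0.48225 = 0.12056, 1/4 · 0.19753 = 0.049383, 1/8 · 0.0625 = 0.0078125, 1/8 · 0.012346 = 0.0015432, 1/4 · 0.0007716 = 0.0001929; with total 0.17949.
Hence P(r = 3 | data) = (0.0078125) / (0.17949) = 0.043525.

0.0435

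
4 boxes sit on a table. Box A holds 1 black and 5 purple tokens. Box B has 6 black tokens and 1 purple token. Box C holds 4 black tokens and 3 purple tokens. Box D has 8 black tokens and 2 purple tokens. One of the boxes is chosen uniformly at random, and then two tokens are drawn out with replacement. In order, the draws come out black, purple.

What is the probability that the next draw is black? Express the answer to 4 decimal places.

For each hypothesis, P(data | H) works out to: P(data | box A) = (1/6)(5/6) = 0.13889; P(data | box B) = (6/7)(1/7) = 0.12245; P(data | box C) = (4/7)(3/7) = 0.2449; P(data | box D) = (8/10)(2/10) = 0.16.
Multiplying each by its prior: 1/4 · 0.13889 = 0.034722, 1/4 · 0.12245 = 0.030612, 1/4 · 0.2449 = 0.061224, 1/4 · 0.16 = 0.04; with total 0.16656.
The posterior is then P(box A | data) = 0.20847, P(box B | data) = 0.18379, P(box C | data) = 0.36758, P(box D | data) = 0.24016.
So P(black next | data) = Σ P(black next | H) P(H | data) = (1/6)(0.20847) + (6/7)(0.18379) + (4/7)(0.36758) + (4/5)(0.24016) = 0.59445.

0.5945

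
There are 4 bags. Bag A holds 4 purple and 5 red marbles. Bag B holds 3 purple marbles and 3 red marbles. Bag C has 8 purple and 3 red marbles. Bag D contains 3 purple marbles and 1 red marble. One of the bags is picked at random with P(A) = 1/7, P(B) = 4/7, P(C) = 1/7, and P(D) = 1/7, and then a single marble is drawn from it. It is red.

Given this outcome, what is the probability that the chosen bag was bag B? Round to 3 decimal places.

Under each hypothesis, the probability of this draw is: P(data | bag A) = (5/9) = 0.55556; P(data | bag B) = (3/6) = 0.5; P(data | bag C) = (3/11) = 0.27273; P(data | bag D) = (1/4) = 0.25.
Weighting by the prior gives 1/7 · 0.55556 = 0.079365, 4/7 · 0.5 = 0.28571, 1/7 · 0.27273 = 0.038961, 1/7 · 0.25 = 0.035714; with total 0.43975.
So P(bag B | data) = (0.28571) / (0.43975) = 0.64971.

0.650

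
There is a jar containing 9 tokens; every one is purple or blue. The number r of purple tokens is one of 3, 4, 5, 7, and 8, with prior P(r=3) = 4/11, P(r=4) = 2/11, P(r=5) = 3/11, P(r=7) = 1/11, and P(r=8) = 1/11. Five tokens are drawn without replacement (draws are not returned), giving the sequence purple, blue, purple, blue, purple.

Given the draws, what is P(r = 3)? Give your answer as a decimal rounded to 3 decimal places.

The likelihood of the observed sequence under each hypothesis: P(data | r = 3) = (3/9)(6/8)(2/7)(5/6)(1/5) = 0.011905; P(data | r = 4) = (4/9)(5/8)(3/7)(4/6)(2/5) = 0.031746; P(data | r = 5) = (5/9)(4/8)(4/7)(3/6)(3/5) = 0.047619; P(data | r = 7) = (7/9)(2/8)(6/7)(1/6)(5/5) = 0.027778; P(data | r = 8) = (8/9)(1/8)(7/7)(0/6) = 0.
Weighting by the prior gives 4/11 · 0.011905 = 0.004329, 2/11 · 0.031746 = 0.005772, 3/11 · 0.047619 = 0.012987, 1/11 · 0.027778 = 0.0025253, 1/11 · 0 = 0; summing to 0.025613.
Therefore the posterior P(r = 3 | data) = (0.004329) / (0.025613) = 0.16901.

0.169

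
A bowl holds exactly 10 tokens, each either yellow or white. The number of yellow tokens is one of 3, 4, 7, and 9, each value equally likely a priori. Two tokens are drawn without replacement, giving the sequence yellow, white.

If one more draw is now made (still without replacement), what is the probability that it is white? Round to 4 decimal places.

0.4800

The likelihood of the observed sequence under each hypothesis: P(data | r = 3) = (3/10)(7/9) = 7/30; P(data | r = 4) = (4/10)(6/9) = 4/15; P(data | r = 7) = (7/10)(3/9) = 7/30; P(data | r = 9) = (9/10)(1/9) = 1/10.
The prior-weighted likelihoods are 1/4 · 7/30 = 7/120, 1/4 · 4/15 = 1/15, 1/4 · 7/30 = 7/120, 1/4 · 1/10 = 1/40; these sum to 5/24.
Normalising, the posterior is P(r = 3 | data) = 7/25, P(r = 4 | data) = 8/25, P(r = 7 | data) = 7/25, P(r = 9 | data) = 3/25.
So P(white next | data) = Σ P(white next | H) P(H | data) = (3/4)(7/25) + (5/8)(8/25) + (1/4)(7/25) + (0)(3/25) = 12/25.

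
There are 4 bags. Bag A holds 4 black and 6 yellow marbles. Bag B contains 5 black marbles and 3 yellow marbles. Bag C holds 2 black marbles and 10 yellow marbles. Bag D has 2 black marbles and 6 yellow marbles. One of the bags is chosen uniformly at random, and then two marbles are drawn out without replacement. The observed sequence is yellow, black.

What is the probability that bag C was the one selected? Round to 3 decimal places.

0.168

For each hypothesis, P(data | H) works out to: P(data | bag A) = (6/10)(4/9) = 0.26667; P(data | bag B) = (3/8)(5/7) = 0.26786; P(data | bag C) = (10/12)(2/11) = 0.15152; P(data | bag D) = (6/8)(2/7) = 0.21429.
Weighting by the prior gives 1/4 · 0.26667 = 0.066667, 1/4 · 0.26786 = 0.066964, 1/4 · 0.15152 = 0.037879, 1/4 · 0.21429 = 0.053571; with total 0.22508.
Hence P(bag C | data) = (0.037879) / (0.22508) = 0.16829.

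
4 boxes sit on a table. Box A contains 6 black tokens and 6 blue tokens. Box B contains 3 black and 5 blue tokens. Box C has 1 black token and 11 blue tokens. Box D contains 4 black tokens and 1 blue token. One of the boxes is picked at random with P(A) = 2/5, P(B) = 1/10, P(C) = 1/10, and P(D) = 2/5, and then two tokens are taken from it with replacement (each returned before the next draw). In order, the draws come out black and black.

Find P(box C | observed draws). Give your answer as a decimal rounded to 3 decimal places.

0.002

Compute the likelihood of the observed sequence for each case: P(data | box A) = (6/12)(6/12) = 0.25; P(data | box B) = (3/8)(3/8) = 0.14062; P(data | box C) = (1/12)(1/12) = 0.0069444; P(data | box D) = (4/5)(4/5) = 0.64.
The prior-weighted likelihoods are 2/5 · 0.25 = 0.1, 1/10 · 0.14062 = 0.014063, 1/10 · 0.0069444 = 0.00069444, 2/5 · 0.64 = 0.256; summing to 0.37076.
Therefore the posterior P(box C | data) = (0.00069444) / (0.37076) = 0.001873.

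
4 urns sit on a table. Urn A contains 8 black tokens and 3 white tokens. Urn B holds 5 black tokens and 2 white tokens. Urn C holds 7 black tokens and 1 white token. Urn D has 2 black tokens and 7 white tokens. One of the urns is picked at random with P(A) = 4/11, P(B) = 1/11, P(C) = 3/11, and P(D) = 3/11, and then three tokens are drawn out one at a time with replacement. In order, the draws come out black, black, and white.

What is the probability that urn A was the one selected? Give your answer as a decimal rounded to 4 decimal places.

0.5128

For each hypothesis, P(data | H) works out to: P(data | urn A) = (8/11)(8/11)(3/11) = 0.14425; P(data | urn B) = (5/7)(5/7)(2/7) = 0.14577; P(data | urn C) = (7/8)(7/8)(1/8) = 0.095703; P(data | urn D) = (2/9)(2/9)(7/9) = 0.038409.
Multiplying each by its prior: 4/11 · 0.14425 = 0.052455, 1/11 · 0.14577 = 0.013252, 3/11 · 0.095703 = 0.026101, 3/11 · 0.038409 = 0.010475; these sum to 0.10228.
Hence P(urn A | data) = (0.052455) / (0.10228) = 0.51284.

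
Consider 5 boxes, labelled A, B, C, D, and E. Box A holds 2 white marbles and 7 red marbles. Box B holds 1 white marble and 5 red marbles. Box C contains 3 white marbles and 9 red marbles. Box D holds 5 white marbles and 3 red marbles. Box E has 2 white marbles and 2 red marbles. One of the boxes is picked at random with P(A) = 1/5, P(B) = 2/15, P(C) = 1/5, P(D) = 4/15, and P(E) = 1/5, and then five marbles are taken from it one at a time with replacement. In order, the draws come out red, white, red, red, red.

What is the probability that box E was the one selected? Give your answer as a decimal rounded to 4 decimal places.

Under each hypothesis, the probability of the observed sequence is: P(data | box A) = (7/9)(2/9)(7/9)(7/9)(7/9) = 0.081322; P(data | box B) = (5/6)(1/6)(5/6)(5/6)(5/6) = 0.080376; P(data | box C) = (9/12)(3/12)(9/12)(9/12)(9/12) = 0.079102; P(data | box D) = (3/8)(5/8)(3/8)(3/8)(3/8) = 0.01236; P(data | box E) = (2/4)(2/4)(2/4)(2/4)(2/4) = 0.03125.
The prior-weighted likelihoods are 1/5 · 0.081322 = 0.016264, 2/15 · 0.080376 = 0.010717, 1/5 · 0.079102 = 0.01582, 4/15 · 0.01236 = 0.0032959, 1/5 · 0.03125 = 0.00625; summing to 0.052347.
So P(box E | data) = (0.00625) / (0.052347) = 0.11939.

0.1194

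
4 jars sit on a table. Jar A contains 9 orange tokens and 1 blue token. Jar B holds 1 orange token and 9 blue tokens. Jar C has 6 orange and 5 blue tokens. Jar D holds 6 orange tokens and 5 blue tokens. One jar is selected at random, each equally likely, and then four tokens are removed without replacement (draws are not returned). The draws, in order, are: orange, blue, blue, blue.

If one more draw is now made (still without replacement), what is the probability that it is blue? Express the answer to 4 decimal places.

0.6599

Under each hypothesis, the probability of the observed sequence is: P(data | jar A) = (9/10)(1/9)(0/8) = 0; P(data | jar B) = (1/10)(9/9)(8/8)(7/7) = 1/10; P(data | jar C) = (6/11)(5/10)(4/9)(3/8) = 1/22; P(data | jar D) = (6/11)(5/10)(4/9)(3/8) = 1/22.
Weighting by the prior gives 1/4 · 0 = 0, 1/4 · 1/10 = 1/40, 1/4 · 1/22 = 1/88, 1/4 · 1/22 = 1/88; these sum to 21/440.
The posterior is then P(jar A | data) = 0, P(jar B | data) = 11/21, P(jar C | data) = 5/21, P(jar D | data) = 5/21.
So P(blue next | data) = Σ P(blue next | H) P(H | data) = (1)(11/21) + (2/7)(5/21) + (2/7)(5/21) = 97/147.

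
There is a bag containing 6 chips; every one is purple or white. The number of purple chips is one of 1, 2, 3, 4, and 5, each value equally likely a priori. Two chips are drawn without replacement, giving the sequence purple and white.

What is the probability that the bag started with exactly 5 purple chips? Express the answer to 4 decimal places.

Under each hypothesis, the probability of the observed sequence is: P(data | r = 1) = (1/6)(5/5) = 1/6; P(data | r = 2) = (2/6)(4/5) = 4/15; P(data | r = 3) = (3/6)(3/5) = 3/10; P(data | r = 4) = (4/6)(2/5) = 4/15; P(data | r = 5) = (5/6)(1/5) = 1/6.
Weighting by the prior gives 1/5 · 1/6 = 1/30, 1/5 · 4/15 = 4/75, 1/5 · 3/10 = 3/50, 1/5 · 4/15 = 4/75, 1/5 · 1/6 = 1/30; these sum to 7/30.
Therefore the posterior P(r = 5 | data) = (1/30) / (7/30) = 1/7.

0.1429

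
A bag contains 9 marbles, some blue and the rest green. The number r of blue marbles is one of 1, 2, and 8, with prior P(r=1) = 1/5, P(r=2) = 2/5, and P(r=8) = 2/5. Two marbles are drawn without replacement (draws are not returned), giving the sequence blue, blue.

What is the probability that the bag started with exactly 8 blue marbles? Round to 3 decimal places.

0.966

Compute the likelihood of the observed sequence for each case: P(data | r = 1) = (1/9)(0/8) = 0; P(data | r = 2) = (2/9)(1/8) = 1/36; P(data | r = 8) = (8/9)(7/8) = 7/9.
The prior-weighted likelihoods are 1/5 · 0 = 0, 2/5 · 1/36 = 1/90, 2/5 · 7/9 = 14/45; these sum to 29/90.
Hence P(r = 8 | data) = (14/45) / (29/90) = 28/29.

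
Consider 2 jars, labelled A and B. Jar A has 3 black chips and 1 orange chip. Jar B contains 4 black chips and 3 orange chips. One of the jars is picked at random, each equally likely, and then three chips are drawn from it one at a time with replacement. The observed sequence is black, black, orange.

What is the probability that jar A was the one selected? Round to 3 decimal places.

Under each hypothesis, the probability of the observed sequence is: P(data | jar A) = (3/4)(3/4)(1/4) = 0.14062; P(data | jar B) = (4/7)(4/7)(3/7) = 0.13994.
The prior-weighted likelihoods are 1/2 · 0.14062 = 0.070312, 1/2 · 0.13994 = 0.069971; with total 0.14028.
By Bayes' rule, P(jar A | data) = (0.070312) / (0.14028) = 0.50122.

0.501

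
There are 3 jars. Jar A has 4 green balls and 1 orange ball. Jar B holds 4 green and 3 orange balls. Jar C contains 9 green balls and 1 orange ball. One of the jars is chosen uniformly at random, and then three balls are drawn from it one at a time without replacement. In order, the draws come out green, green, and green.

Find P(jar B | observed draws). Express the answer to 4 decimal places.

For each hypothesis, P(data | H) works out to: P(data | jar A) = (4/5)(3/4)(2/3) = 2/5; P(data | jar B) = (4/7)(3/6)(2/5) = 4/35; P(data | jar C) = (9/10)(8/9)(7/8) = 7/10.
The prior-weighted likelihoods are 1/3 · 2/5 = 2/15, 1/3 · 4/35 = 4/105, 1/3 · 7/10 = 7/30; with total 17/42.
Therefore the posterior P(jar B | data) = (4/105) / (17/42) = 8/85.

0.0941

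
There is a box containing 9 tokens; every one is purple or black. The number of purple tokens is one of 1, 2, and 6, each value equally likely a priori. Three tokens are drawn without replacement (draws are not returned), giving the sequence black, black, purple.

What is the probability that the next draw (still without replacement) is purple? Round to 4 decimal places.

The likelihood of the observed sequence under each hypothesis: P(data | r = 1) = (8/9)(7/8)(1/7) = 1/9; P(data | r = 2) = (7/9)(6/8)(2/7) = 1/6; P(data | r = 6) = (3/9)(2/8)(6/7) = 1/14.
Weighting by the prior gives 1/3 · 1/9 = 1/27, 1/3 · 1/6 = 1/18, 1/3 · 1/14 = 1/42; these sum to 22/189.
The posterior is then P(r = 1 | data) = 7/22, P(r = 2 | data) = 21/44, P(r = 6 | data) = 9/44.
The predictive probability is P(purple next | data) = (0)(7/22) + (1/6)(21/44) + (5/6)(9/44) = 1/4.

0.2500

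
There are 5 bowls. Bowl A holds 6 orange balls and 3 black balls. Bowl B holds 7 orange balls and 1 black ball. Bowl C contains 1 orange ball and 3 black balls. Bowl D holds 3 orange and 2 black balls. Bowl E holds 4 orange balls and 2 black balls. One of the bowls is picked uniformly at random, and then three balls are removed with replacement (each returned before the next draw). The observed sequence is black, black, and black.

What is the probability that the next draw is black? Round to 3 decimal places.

For each hypothesis, P(data | H) works out to: P(data | bowl A) = (3/9)(3/9)(3/9) = 0.037037; P(data | bowl B) = (1/8)(1/8)(1/8) = 0.0019531; P(data | bowl C) = (3/4)(3/4)(3/4) = 0.42188; P(data | bowl D) = (2/5)(2/5)(2/5) = 0.064; P(data | bowl E) = (2/6)(2/6)(2/6) = 0.037037.
The prior-weighted likelihoods are 1/5 · 0.037037 = 0.0074074, 1/5 · 0.0019531 = 0.00039063, 1/5 · 0.42188 = 0.084375, 1/5 · 0.064 = 0.0128, 1/5 · 0.037037 = 0.0074074; summing to 0.11238.
The posterior is then P(bowl A | data) = 0.065914, P(bowl B | data) = 0.0034759, P(bowl C | data) = 0.7508, P(bowl D | data) = 0.1139, P(bowl E | data) = 0.065914.
So P(black next | data) = Σ P(black next | H) P(H | data) = (1/3)(0.065914) + (1/8)(0.0034759) + (3/4)(0.7508) + (2/5)(0.1139) + (1/3)(0.065914) = 0.65303.

0.653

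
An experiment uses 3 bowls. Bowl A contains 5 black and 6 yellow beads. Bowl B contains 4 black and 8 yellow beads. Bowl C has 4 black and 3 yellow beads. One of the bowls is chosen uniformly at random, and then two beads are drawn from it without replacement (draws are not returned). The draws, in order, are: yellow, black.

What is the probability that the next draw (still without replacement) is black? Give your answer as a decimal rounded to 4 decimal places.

0.4562

Compute the likelihood of the observed sequence for each case: P(data | bowl A) = (6/11)(5/10) = 3/11; P(data | bowl B) = (8/12)(4/11) = 8/33; P(data | bowl C) = (3/7)(4/6) = 2/7.
Multiplying each by its prior: 1/3 · 3/11 = 1/11, 1/3 · 8/33 = 8/99, 1/3 · 2/7 = 2/21; summing to 185/693.
Normalising, the posterior is P(bowl A | data) = 63/185, P(bowl B | data) = 56/185, P(bowl C | data) = 66/185.
The predictive probability is P(black next | data) = (4/9)(63/185) + (3/10)(56/185) + (3/5)(66/185) = 422/925.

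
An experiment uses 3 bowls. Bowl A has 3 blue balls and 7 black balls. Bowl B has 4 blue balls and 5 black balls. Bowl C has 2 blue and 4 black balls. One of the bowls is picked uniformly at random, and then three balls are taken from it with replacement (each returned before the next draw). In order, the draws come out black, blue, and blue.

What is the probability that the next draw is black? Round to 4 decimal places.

For each hypothesis, P(data | H) works out to: P(data | bowl A) = (7/10)(3/10)(3/10) = 0.063; P(data | bowl B) = (5/9)(4/9)(4/9) = 0.10974; P(data | bowl C) = (4/6)(2/6)(2/6) = 0.074074.
Multiplying each by its prior: 1/3 · 0.063 = 0.021, 1/3 · 0.10974 = 0.03658, 1/3 · 0.074074 = 0.024691; summing to 0.082271.
Normalising, the posterior is P(bowl A | data) = 0.25525, P(bowl B | data) = 0.44462, P(bowl C | data) = 0.30012.
So P(black next | data) = Σ P(black next | H) P(H | data) = (7/10)(0.25525) + (5/9)(0.44462) + (2/3)(0.30012) = 0.62577.

0.6258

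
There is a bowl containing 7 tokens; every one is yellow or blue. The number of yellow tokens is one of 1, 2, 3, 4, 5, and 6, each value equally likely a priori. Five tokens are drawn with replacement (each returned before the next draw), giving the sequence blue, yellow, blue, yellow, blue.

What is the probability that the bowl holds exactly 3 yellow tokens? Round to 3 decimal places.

0.294

Compute the likelihood of the observed sequence for each case: P(data | r = 1) = (6/7)(1/7)(6/7)(1/7)(6/7) = 0.012852; P(data | r = 2) = (5/7)(2/7)(5/7)(2/7)(5/7) = 0.02975; P(data | r = 3) = (4/7)(3/7)(4/7)(3/7)(4/7) = 0.034271; P(data | r = 4) = (3/7)(4/7)(3/7)(4/7)(3/7) = 0.025704; P(data | r = 5) = (2/7)(5/7)(2/7)(5/7)(2/7) = 0.0119; P(data | r = 6) = (1/7)(6/7)(1/7)(6/7)(1/7) = 0.002142.
Weighting by the prior gives 1/6 · 0.012852 = 0.002142, 1/6 · 0.02975 = 0.0049583, 1/6 · 0.034271 = 0.0057119, 1/6 · 0.025704 = 0.0042839, 1/6 · 0.0119 = 0.0019833, 1/6 · 0.002142 = 0.00035699; with total 0.019436.
By Bayes' rule, P(r = 3 | data) = (0.0057119) / (0.019436) = 0.29388.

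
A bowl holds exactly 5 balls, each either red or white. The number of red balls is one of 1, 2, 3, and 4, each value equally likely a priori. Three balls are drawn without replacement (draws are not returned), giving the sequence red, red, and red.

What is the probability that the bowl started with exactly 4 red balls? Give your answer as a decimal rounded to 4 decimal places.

For each hypothesis, P(data | H) works out to: P(data | r = 1) = (1/5)(0/4) = 0; P(data | r = 2) = (2/5)(1/4)(0/3) = 0; P(data | r = 3) = (3/5)(2/4)(1/3) = 1/10; P(data | r = 4) = (4/5)(3/4)(2/3) = 2/5.
Multiplying each by its prior: 1/4 · 0 = 0, 1/4 · 0 = 0, 1/4 · 1/10 = 1/40, 1/4 · 2/5 = 1/10; with total 1/8.
Hence P(r = 4 | data) = (1/10) / (1/8) = 4/5.

0.8000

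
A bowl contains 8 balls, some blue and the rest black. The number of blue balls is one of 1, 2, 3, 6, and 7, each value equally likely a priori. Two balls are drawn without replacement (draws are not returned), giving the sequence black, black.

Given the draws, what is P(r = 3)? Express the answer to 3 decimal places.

For each hypothesis, P(data | H) works out to: P(data | r = 1) = (7/8)(6/7) = 3/4; P(data | r = 2) = (6/8)(5/7) = 15/28; P(data | r = 3) = (5/8)(4/7) = 5/14; P(data | r = 6) = (2/8)(1/7) = 1/28; P(data | r = 7) = (1/8)(0/7) = 0.
The prior-weighted likelihoods are 1/5 · 3/4 = 3/20, 1/5 · 15/28 = 3/28, 1/5 · 5/14 = 1/14, 1/5 · 1/28 = 1/140, 1/5 · 0 = 0; with total 47/140.
By Bayes' rule, P(r = 3 | data) = (1/14) / (47/140) = 10/47.

0.213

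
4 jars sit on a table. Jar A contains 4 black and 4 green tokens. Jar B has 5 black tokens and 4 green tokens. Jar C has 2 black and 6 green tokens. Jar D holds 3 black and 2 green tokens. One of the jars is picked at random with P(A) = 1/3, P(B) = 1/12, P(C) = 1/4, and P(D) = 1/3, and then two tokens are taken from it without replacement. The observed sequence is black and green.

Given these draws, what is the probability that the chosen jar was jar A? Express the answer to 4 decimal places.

0.3502

For each hypothesis, P(data | H) works out to: P(data | jar A) = (4/8)(4/7) = 2/7; P(data | jar B) = (5/9)(4/8) = 5/18; P(data | jar C) = (2/8)(6/7) = 3/14; P(data | jar D) = (3/5)(2/4) = 3/10.
Weighting by the prior gives 1/3 · 2/7 = 2/21, 1/12 · 5/18 = 5/216, 1/4 · 3/14 = 3/56, 1/3 · 3/10 = 1/10; summing to 257/945.
So P(jar A | data) = (2/21) / (257/945) = 90/257.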